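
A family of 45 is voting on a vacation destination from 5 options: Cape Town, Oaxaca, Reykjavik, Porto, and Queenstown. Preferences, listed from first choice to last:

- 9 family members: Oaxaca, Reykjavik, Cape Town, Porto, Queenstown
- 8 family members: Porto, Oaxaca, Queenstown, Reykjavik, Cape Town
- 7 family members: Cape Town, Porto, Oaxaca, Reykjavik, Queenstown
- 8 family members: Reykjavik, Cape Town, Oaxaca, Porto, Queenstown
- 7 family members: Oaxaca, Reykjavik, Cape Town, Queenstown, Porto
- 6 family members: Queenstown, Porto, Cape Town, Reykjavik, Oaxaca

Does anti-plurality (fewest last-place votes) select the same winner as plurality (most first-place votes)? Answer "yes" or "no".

no

Anti-plurality — last-place votes: Cape Town 8, Oaxaca 6, Reykjavik 0, Porto 7, Queenstown 24. Winner: Reykjavik.
Plurality — first-place votes: Cape Town 7, Oaxaca 16, Reykjavik 8, Porto 8, Queenstown 6. Winner: Oaxaca.
The two methods disagree.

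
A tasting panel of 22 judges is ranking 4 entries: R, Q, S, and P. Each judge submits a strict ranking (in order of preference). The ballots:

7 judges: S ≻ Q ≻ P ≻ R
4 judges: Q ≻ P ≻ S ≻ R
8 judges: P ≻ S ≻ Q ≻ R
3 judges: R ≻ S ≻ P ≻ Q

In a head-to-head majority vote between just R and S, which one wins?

Voters preferring R to S: 3; preferring S to R: 19.
S wins the head-to-head.

S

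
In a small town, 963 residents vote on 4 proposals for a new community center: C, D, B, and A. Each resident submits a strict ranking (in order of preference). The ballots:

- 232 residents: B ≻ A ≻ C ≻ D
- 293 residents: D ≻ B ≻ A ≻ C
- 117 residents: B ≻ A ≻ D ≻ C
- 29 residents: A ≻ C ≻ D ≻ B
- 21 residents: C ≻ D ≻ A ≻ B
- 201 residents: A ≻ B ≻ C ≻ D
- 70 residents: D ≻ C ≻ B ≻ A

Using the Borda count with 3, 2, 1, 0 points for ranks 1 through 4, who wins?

C: 232·1 + 293·0 + 117·0 + 29·2 + 21·3 + 201·1 + 70·2 = 694
D: 232·0 + 293·3 + 117·1 + 29·1 + 21·2 + 201·0 + 70·3 = 1277
B: 232·3 + 293·2 + 117·3 + 29·0 + 21·0 + 201·2 + 70·1 = 2105
A: 232·2 + 293·1 + 117·2 + 29·3 + 21·1 + 201·3 + 70·0 = 1702
B has the highest Borda score (2105).

B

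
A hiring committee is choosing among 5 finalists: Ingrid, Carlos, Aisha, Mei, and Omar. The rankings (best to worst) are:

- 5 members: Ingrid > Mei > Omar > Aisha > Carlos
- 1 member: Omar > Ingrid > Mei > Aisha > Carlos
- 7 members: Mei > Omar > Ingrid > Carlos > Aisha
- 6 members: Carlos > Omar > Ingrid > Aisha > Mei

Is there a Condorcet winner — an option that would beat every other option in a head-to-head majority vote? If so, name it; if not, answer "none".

none

Checking pairwise contests:
Omar beats Ingrid 14–5.
Ingrid beats Carlos 13–6.
Ingrid beats Aisha 19–0.
Ingrid beats Mei 12–7.
Mei beats Omar 12–7.
Every option loses at least one head-to-head, so there is no Condorcet winner.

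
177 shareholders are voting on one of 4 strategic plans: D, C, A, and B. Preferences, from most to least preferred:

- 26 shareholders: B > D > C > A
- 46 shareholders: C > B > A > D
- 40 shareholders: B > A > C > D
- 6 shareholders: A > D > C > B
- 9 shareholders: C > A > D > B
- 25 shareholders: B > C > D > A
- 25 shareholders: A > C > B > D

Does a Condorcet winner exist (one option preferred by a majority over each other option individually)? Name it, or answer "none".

B

B vs D: 162–15 for B.
B vs C: 91–86 for B.
B vs A: 137–40 for B.
B beats every other option head-to-head.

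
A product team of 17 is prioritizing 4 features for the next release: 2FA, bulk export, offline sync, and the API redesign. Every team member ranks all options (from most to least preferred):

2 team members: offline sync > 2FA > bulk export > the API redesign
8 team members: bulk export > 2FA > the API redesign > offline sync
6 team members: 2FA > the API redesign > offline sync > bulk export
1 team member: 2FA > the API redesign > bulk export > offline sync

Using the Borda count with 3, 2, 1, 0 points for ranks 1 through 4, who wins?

2FA

2FA: 2·2 + 8·2 + 6·3 + 1·3 = 41
bulk export: 2·1 + 8·3 + 6·0 + 1·1 = 27
offline sync: 2·3 + 8·0 + 6·1 + 1·0 = 12
the API redesign: 2·0 + 8·1 + 6·2 + 1·2 = 22
2FA has the highest Borda score (41).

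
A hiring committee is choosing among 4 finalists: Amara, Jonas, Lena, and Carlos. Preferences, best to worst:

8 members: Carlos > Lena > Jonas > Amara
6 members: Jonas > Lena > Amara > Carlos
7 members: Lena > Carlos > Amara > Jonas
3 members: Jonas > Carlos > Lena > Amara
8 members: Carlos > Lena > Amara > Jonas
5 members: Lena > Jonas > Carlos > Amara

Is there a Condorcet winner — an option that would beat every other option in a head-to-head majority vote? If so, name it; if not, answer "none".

Carlos

Carlos vs Amara: 31–6 for Carlos.
Carlos vs Jonas: 23–14 for Carlos.
Carlos vs Lena: 19–18 for Carlos.
Carlos beats every other option head-to-head.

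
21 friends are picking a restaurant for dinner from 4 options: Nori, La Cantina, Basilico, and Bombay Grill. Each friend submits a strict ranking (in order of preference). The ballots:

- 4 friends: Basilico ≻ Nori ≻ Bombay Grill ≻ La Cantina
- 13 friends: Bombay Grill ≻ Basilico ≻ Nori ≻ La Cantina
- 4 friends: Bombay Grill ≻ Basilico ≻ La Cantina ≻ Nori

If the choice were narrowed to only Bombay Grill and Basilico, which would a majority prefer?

Voters preferring Bombay Grill to Basilico: 17; preferring Basilico to Bombay Grill: 4.
Bombay Grill wins the head-to-head.

Bombay Grill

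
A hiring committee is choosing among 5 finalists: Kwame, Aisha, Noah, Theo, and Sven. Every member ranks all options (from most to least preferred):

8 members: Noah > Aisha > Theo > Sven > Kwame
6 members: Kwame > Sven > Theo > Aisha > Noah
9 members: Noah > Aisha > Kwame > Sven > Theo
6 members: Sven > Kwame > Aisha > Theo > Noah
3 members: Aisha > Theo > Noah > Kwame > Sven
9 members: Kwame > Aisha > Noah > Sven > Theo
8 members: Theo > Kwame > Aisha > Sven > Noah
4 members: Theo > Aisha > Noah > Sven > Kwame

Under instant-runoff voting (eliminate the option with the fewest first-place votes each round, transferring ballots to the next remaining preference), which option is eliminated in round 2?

Sven

Round 1: Kwame 15, Aisha 3, Noah 17, Theo 12, Sven 6. Eliminate Aisha.
Round 2: Kwame 15, Noah 17, Theo 15, Sven 6. Eliminate Sven.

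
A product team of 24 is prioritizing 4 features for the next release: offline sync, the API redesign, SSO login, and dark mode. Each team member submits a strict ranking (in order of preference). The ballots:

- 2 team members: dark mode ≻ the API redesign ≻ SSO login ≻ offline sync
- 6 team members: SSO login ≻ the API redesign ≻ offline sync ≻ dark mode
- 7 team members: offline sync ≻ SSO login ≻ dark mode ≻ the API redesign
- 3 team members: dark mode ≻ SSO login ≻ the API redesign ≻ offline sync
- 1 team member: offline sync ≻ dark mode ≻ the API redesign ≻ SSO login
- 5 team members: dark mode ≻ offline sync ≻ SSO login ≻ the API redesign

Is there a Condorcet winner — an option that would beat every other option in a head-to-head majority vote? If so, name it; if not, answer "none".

offline sync vs the API redesign: 13–11 for offline sync.
offline sync vs SSO login: 13–11 for offline sync.
offline sync vs dark mode: 14–10 for offline sync.
offline sync beats every other option head-to-head.

offline sync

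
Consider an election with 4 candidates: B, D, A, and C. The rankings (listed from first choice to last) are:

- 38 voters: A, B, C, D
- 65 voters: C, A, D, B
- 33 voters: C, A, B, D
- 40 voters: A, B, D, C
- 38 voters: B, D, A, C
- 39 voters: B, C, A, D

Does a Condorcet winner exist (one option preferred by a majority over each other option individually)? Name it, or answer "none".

none

Checking pairwise contests:
A beats B 176–77.
B beats D 188–65.
C beats A 137–116.
B beats C 155–98.
Every option loses at least one head-to-head, so there is no Condorcet winner.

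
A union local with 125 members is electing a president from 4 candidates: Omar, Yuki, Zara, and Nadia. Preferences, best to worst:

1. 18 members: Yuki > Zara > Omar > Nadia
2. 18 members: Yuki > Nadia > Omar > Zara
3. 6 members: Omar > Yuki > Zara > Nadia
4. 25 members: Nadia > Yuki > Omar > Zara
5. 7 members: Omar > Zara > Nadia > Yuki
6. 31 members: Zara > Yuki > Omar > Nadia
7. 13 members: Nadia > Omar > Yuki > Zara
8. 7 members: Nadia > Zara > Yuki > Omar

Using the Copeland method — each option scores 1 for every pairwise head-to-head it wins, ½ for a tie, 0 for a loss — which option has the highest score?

Omar: beats Zara; loses to Yuki and Nadia → score 1.
Yuki: beats Omar, Zara, and Nadia → score 3.
Zara: loses to Omar, Yuki, and Nadia → score 0.
Nadia: beats Omar and Zara; loses to Yuki → score 2.
Yuki has the best pairwise record.

Yuki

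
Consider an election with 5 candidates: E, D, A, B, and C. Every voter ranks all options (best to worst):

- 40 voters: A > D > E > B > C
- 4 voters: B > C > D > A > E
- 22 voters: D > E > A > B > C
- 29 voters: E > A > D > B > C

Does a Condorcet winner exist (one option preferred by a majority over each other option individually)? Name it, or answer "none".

Checking pairwise contests:
D beats E 66–29.
A beats D 69–26.
E beats A 51–44.
E beats B 91–4.
E beats C 91–4.
Every option loses at least one head-to-head, so there is no Condorcet winner.

none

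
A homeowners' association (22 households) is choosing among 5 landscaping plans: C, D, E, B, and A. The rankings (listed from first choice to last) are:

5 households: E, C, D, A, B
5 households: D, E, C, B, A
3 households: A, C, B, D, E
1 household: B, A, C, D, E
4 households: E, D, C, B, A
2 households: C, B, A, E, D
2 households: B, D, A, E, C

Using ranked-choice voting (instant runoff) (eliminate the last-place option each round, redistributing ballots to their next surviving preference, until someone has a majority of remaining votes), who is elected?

Round 1: C 2, D 5, E 9, B 3, A 3. Eliminate C.
Round 2: D 5, E 9, B 5, A 3. Eliminate A.
Round 3: D 5, E 9, B 8. Eliminate D.
Round 4: E 14, B 8. E has a majority.

E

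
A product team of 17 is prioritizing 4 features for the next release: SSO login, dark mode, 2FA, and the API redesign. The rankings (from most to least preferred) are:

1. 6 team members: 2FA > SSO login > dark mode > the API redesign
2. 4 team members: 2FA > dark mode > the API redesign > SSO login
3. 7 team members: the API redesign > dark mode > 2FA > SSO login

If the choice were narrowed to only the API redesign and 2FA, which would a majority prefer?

Voters preferring the API redesign to 2FA: 7; preferring 2FA to the API redesign: 10.
2FA wins the head-to-head.

2FA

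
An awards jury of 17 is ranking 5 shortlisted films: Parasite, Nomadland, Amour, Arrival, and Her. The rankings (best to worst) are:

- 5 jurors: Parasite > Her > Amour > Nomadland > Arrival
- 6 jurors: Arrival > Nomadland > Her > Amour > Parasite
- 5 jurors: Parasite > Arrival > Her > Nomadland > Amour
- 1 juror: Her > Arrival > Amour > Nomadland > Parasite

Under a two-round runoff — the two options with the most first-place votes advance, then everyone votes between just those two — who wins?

Parasite

Round 1 first-place votes: Parasite 10, Nomadland 0, Amour 0, Arrival 6, Her 1.
Parasite and Arrival advance.
Runoff: Parasite is preferred to Arrival by 10 voters; Arrival by 7.
Parasite wins the runoff.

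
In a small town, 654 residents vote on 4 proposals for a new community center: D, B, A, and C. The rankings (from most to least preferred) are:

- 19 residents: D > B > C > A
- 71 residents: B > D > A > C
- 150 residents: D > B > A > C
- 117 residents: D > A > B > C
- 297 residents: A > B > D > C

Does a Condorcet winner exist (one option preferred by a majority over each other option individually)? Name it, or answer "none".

none

Checking pairwise contests:
B beats D 368–286.
A beats B 414–240.
D beats A 357–297.
D beats C 654–0.
Every option loses at least one head-to-head, so there is no Condorcet winner.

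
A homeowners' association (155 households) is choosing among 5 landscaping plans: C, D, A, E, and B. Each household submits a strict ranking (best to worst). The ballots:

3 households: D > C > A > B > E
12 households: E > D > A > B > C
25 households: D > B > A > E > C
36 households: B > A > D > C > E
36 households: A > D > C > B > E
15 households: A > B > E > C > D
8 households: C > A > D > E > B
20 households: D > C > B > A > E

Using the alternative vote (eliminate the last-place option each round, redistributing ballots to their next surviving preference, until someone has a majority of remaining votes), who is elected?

A

Round 1: C 8, D 48, A 51, E 12, B 36. Eliminate C.
Round 2: D 48, A 59, E 12, B 36. Eliminate E.
Round 3: D 60, A 59, B 36. Eliminate B.
Round 4: D 60, A 95. A has a majority.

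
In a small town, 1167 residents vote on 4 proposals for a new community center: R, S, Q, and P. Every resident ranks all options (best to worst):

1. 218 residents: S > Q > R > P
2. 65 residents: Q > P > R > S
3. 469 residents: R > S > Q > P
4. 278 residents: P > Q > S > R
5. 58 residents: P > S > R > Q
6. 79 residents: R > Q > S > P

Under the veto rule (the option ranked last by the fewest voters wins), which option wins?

Q

Last-place votes: R 278, S 65, Q 58, P 766.
Q is ranked last by the fewest voters, so Q wins.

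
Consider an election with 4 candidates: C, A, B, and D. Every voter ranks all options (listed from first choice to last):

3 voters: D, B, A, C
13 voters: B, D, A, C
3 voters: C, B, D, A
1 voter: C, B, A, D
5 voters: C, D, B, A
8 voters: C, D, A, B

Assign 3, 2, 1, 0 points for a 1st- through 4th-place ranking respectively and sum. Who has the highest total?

C: 3·0 + 13·0 + 3·3 + 1·3 + 5·3 + 8·3 = 51
A: 3·1 + 13·1 + 3·0 + 1·1 + 5·0 + 8·1 = 25
B: 3·2 + 13·3 + 3·2 + 1·2 + 5·1 + 8·0 = 58
D: 3·3 + 13·2 + 3·1 + 1·0 + 5·2 + 8·2 = 64
D has the highest Borda score (64).

D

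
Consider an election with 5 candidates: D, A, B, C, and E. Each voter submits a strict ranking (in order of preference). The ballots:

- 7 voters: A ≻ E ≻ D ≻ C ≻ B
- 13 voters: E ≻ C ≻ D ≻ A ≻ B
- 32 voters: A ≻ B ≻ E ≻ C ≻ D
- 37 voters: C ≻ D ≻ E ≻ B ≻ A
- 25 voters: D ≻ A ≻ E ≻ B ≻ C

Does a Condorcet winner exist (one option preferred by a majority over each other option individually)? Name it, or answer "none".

none

Checking pairwise contests:
C beats D 82–32.
D beats A 75–39.
D beats B 82–32.
A beats C 64–50.
D beats E 62–52.
Every option loses at least one head-to-head, so there is no Condorcet winner.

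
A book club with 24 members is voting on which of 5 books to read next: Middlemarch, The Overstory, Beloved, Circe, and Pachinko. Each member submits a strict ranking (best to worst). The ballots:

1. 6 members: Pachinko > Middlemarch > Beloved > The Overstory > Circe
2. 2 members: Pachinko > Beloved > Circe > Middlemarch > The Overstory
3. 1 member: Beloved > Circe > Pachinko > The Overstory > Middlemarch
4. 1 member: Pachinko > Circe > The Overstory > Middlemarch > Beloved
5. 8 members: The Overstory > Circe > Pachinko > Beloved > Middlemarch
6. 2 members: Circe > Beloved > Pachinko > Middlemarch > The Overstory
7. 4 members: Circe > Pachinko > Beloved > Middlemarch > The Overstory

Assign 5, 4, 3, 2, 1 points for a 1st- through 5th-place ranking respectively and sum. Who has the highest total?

Pachinko

Middlemarch: 6·4 + 2·2 + 1·1 + 1·2 + 8·1 + 2·2 + 4·2 = 51
The Overstory: 6·2 + 2·1 + 1·2 + 1·3 + 8·5 + 2·1 + 4·1 = 65
Beloved: 6·3 + 2·4 + 1·5 + 1·1 + 8·2 + 2·4 + 4·3 = 68
Circe: 6·1 + 2·3 + 1·4 + 1·4 + 8·4 + 2·5 + 4·5 = 82
Pachinko: 6·5 + 2·5 + 1·3 + 1·5 + 8·3 + 2·3 + 4·4 = 94
Pachinko has the highest Borda score (94).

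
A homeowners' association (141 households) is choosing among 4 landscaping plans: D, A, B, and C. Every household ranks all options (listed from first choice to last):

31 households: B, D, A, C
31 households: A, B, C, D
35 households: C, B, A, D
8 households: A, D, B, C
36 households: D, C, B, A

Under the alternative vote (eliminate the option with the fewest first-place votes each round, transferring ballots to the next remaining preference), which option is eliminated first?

Round 1: D 36, A 39, B 31, C 35. Eliminate B.

B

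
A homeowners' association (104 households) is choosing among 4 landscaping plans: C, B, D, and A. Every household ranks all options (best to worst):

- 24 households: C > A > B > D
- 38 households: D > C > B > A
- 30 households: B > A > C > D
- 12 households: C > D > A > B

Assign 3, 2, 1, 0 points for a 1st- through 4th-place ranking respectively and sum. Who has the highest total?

C: 24·3 + 38·2 + 30·1 + 12·3 = 214
B: 24·1 + 38·1 + 30·3 + 12·0 = 152
D: 24·0 + 38·3 + 30·0 + 12·2 = 138
A: 24·2 + 38·0 + 30·2 + 12·1 = 120
C has the highest Borda score (214).

C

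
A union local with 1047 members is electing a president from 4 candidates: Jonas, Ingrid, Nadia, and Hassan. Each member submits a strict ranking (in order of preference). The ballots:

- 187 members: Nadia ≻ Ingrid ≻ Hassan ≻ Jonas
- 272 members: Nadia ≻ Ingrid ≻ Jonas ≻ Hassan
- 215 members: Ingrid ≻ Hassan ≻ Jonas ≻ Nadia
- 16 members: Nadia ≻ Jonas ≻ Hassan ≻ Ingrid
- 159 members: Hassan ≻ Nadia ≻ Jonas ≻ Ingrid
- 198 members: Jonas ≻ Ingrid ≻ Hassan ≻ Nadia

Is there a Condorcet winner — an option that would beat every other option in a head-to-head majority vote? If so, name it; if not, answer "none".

Checking pairwise contests:
Ingrid beats Jonas 674–373.
Nadia beats Ingrid 634–413.
Hassan beats Nadia 572–475.
Ingrid beats Hassan 872–175.
Every option loses at least one head-to-head, so there is no Condorcet winner.

none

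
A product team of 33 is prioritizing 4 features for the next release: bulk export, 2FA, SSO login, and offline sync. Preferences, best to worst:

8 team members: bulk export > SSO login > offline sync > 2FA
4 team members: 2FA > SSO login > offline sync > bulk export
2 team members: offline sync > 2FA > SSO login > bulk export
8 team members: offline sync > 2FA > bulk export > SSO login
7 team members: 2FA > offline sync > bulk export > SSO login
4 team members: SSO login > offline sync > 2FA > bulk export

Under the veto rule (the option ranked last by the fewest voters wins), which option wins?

Last-place votes: bulk export 10, 2FA 8, SSO login 15, offline sync 0.
offline sync is ranked last by the fewest voters, so offline sync wins.

offline sync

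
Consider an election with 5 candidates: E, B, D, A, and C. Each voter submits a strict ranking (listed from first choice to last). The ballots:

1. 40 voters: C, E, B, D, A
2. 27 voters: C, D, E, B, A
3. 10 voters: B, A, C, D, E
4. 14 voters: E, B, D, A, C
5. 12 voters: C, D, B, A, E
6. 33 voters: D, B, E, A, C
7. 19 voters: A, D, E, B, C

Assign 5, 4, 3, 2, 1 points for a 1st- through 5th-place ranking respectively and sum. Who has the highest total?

E: 40·4 + 27·3 + 10·1 + 14·5 + 12·1 + 33·3 + 19·3 = 489
B: 40·3 + 27·2 + 10·5 + 14·4 + 12·3 + 33·4 + 19·2 = 486
D: 40·2 + 27·4 + 10·2 + 14·3 + 12·4 + 33·5 + 19·4 = 539
A: 40·1 + 27·1 + 10·4 + 14·2 + 12·2 + 33·2 + 19·5 = 320
C: 40·5 + 27·5 + 10·3 + 14·1 + 12·5 + 33·1 + 19·1 = 491
D has the highest Borda score (539).

D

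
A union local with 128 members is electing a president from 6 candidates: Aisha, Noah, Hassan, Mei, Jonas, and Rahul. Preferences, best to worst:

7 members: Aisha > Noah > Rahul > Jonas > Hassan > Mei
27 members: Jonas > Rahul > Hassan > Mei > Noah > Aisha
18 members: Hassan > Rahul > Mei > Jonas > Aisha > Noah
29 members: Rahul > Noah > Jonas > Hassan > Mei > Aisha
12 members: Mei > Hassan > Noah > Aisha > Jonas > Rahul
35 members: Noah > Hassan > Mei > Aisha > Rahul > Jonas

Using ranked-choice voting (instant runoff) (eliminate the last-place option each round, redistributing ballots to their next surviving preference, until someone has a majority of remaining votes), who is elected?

Round 1: Aisha 7, Noah 35, Hassan 18, Mei 12, Jonas 27, Rahul 29. Eliminate Aisha.
Round 2: Noah 42, Hassan 18, Mei 12, Jonas 27, Rahul 29. Eliminate Mei.
Round 3: Noah 42, Hassan 30, Jonas 27, Rahul 29. Eliminate Jonas.
Round 4: Noah 42, Hassan 30, Rahul 56. Eliminate Hassan.
Round 5: Noah 54, Rahul 74. Rahul has a majority.

Rahul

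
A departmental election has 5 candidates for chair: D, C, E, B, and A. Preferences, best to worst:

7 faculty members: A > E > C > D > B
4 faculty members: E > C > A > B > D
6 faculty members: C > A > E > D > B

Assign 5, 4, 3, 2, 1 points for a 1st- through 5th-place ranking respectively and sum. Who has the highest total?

A

D: 7·2 + 4·1 + 6·2 = 30
C: 7·3 + 4·4 + 6·5 = 67
E: 7·4 + 4·5 + 6·3 = 66
B: 7·1 + 4·2 + 6·1 = 21
A: 7·5 + 4·3 + 6·4 = 71
A has the highest Borda score (71).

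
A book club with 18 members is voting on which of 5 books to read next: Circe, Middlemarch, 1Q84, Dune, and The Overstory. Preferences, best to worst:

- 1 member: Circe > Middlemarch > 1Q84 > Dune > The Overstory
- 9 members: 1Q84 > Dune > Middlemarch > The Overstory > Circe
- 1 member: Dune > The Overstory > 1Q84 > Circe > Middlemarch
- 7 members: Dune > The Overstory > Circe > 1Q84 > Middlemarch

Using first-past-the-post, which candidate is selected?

First-place votes: Circe 1, Middlemarch 0, 1Q84 9, Dune 8, The Overstory 0.
1Q84 has the most first-place votes.

1Q84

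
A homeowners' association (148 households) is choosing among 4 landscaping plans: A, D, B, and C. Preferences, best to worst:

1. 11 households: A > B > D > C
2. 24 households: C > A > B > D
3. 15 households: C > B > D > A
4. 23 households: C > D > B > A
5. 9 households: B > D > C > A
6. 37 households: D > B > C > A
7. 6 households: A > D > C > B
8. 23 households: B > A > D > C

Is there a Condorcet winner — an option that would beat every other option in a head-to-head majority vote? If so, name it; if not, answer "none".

B

B vs A: 107–41 for B.
B vs D: 82–66 for B.
B vs C: 80–68 for B.
B beats every other option head-to-head.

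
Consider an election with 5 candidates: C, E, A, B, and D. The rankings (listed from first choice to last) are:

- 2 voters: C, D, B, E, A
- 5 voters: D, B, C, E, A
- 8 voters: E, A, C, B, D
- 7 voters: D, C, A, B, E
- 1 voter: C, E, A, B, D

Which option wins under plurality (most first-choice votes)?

First-place votes: C 3, E 8, A 0, B 0, D 12.
D has the most first-place votes.

D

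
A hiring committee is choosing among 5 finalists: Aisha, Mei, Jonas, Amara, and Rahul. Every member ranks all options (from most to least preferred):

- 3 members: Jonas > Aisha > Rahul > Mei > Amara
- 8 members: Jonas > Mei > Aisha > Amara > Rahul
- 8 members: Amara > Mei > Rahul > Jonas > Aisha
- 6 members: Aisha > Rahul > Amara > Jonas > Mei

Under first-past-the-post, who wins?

First-place votes: Aisha 6, Mei 0, Jonas 11, Amara 8, Rahul 0.
Jonas has the most first-place votes.

Jonas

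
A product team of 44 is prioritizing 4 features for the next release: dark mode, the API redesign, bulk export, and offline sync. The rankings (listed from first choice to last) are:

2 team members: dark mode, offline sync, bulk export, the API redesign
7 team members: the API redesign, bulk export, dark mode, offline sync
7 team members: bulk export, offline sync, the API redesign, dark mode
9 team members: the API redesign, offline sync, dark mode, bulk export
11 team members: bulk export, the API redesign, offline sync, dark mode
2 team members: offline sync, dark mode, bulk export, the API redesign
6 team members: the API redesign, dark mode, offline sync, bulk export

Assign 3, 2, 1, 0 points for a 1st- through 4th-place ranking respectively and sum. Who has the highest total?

dark mode: 2·3 + 7·1 + 7·0 + 9·1 + 11·0 + 2·2 + 6·2 = 38
the API redesign: 2·0 + 7·3 + 7·1 + 9·3 + 11·2 + 2·0 + 6·3 = 95
bulk export: 2·1 + 7·2 + 7·3 + 9·0 + 11·3 + 2·1 + 6·0 = 72
offline sync: 2·2 + 7·0 + 7·2 + 9·2 + 11·1 + 2·3 + 6·1 = 59
the API redesign has the highest Borda score (95).

the API redesign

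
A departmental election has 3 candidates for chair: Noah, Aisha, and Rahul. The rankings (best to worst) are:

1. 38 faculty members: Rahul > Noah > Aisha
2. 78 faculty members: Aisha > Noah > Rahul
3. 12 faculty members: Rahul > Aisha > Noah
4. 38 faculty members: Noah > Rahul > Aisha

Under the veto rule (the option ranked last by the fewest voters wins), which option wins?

Last-place votes: Noah 12, Aisha 76, Rahul 78.
Noah is ranked last by the fewest voters, so Noah wins.

Noah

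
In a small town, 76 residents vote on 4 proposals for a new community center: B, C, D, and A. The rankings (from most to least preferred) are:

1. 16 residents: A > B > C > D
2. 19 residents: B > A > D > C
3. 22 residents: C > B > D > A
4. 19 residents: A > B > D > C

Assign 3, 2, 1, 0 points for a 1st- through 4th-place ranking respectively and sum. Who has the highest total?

B: 16·2 + 19·3 + 22·2 + 19·2 = 171
C: 16·1 + 19·0 + 22·3 + 19·0 = 82
D: 16·0 + 19·1 + 22·1 + 19·1 = 60
A: 16·3 + 19·2 + 22·0 + 19·3 = 143
B has the highest Borda score (171).

B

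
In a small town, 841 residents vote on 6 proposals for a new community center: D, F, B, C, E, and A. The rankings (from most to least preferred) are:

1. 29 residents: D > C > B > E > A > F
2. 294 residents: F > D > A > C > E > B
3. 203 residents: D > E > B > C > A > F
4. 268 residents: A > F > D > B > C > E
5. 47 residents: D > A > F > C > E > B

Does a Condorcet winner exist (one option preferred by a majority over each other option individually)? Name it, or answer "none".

Checking pairwise contests:
F beats D 562–279.
A beats F 547–294.
D beats B 841–0.
D beats C 841–0.
D beats E 841–0.
D beats A 573–268.
Every option loses at least one head-to-head, so there is no Condorcet winner.

none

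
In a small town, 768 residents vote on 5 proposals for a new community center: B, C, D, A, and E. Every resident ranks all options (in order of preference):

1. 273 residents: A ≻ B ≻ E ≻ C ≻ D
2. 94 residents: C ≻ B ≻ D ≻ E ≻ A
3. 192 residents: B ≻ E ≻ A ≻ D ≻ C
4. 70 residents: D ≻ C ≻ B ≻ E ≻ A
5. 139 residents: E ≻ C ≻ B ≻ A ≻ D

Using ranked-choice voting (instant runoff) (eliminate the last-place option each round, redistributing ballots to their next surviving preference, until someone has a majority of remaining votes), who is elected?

Round 1: B 192, C 94, D 70, A 273, E 139. Eliminate D.
Round 2: B 192, C 164, A 273, E 139. Eliminate E.
Round 3: B 192, C 303, A 273. Eliminate B.
Round 4: C 303, A 465. A has a majority.

A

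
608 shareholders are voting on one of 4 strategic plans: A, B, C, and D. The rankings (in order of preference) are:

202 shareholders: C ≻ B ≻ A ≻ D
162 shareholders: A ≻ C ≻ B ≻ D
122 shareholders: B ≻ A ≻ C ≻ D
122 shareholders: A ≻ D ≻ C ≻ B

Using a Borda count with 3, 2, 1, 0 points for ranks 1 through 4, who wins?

A: 202·1 + 162·3 + 122·2 + 122·3 = 1298
B: 202·2 + 162·1 + 122·3 + 122·0 = 932
C: 202·3 + 162·2 + 122·1 + 122·1 = 1174
D: 202·0 + 162·0 + 122·0 + 122·2 = 244
A has the highest Borda score (1298).

A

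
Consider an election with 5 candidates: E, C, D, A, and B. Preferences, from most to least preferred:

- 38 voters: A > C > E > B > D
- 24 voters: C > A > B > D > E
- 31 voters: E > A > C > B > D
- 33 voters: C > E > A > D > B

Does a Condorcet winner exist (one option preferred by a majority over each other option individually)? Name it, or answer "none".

none

Checking pairwise contests:
C beats E 95–31.
A beats C 69–57.
E beats D 102–24.
E beats A 64–62.
E beats B 102–24.
Every option loses at least one head-to-head, so there is no Condorcet winner.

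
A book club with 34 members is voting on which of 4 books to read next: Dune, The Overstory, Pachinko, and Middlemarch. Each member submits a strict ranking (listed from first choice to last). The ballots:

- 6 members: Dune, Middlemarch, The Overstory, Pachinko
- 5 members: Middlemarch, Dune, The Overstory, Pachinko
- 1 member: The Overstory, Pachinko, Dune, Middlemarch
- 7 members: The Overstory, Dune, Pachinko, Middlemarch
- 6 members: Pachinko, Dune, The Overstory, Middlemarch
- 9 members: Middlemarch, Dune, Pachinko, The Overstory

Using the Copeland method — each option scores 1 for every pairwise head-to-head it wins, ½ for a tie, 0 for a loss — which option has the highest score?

Dune

Dune: beats The Overstory, Pachinko, and Middlemarch → score 3.
The Overstory: beats Pachinko; loses to Dune and Middlemarch → score 1.
Pachinko: loses to Dune, The Overstory, and Middlemarch → score 0.
Middlemarch: beats The Overstory and Pachinko; loses to Dune → score 2.
Dune has the best pairwise record.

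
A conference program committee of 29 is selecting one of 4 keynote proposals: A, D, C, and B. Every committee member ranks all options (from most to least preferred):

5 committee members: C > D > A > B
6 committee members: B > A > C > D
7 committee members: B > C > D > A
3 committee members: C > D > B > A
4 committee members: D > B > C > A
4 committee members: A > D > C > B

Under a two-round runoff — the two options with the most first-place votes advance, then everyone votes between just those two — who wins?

B

Round 1 first-place votes: A 4, D 4, C 8, B 13.
B and C advance.
Runoff: B is preferred to C by 17 voters; C by 12.
B wins the runoff.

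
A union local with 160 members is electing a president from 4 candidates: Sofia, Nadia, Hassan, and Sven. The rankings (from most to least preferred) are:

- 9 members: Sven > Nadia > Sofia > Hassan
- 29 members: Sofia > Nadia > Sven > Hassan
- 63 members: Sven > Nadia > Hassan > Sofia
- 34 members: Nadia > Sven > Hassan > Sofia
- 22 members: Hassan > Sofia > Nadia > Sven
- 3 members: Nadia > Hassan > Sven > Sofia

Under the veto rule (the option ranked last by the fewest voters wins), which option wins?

Nadia

Last-place votes: Sofia 100, Nadia 0, Hassan 38, Sven 22.
Nadia is ranked last by the fewest voters, so Nadia wins.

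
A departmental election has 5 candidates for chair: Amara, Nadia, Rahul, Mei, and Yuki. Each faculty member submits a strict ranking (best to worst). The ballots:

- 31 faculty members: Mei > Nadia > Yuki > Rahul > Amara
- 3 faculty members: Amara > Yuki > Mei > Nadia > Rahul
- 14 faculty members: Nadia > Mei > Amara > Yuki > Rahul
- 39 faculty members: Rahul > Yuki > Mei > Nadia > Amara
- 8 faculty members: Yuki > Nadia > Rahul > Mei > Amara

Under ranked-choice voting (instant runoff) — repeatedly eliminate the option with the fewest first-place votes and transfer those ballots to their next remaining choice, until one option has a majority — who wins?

Mei

Round 1: Amara 3, Nadia 14, Rahul 39, Mei 31, Yuki 8. Eliminate Amara.
Round 2: Nadia 14, Rahul 39, Mei 31, Yuki 11. Eliminate Yuki.
Round 3: Nadia 22, Rahul 39, Mei 34. Eliminate Nadia.
Round 4: Rahul 47, Mei 48. Mei has a majority.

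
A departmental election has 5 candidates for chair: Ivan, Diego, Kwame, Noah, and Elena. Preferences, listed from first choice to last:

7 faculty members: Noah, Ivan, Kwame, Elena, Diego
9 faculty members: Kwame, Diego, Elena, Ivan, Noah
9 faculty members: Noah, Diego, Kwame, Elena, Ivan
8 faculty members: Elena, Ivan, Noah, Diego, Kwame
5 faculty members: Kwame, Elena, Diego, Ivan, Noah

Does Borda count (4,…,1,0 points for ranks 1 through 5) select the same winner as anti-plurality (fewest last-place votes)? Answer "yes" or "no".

Borda — scores: Ivan 59, Diego 72, Kwame 88, Noah 80, Elena 81. Winner: Kwame.
Anti-plurality — last-place votes: Ivan 9, Diego 7, Kwame 8, Noah 14, Elena 0. Winner: Elena.
The two methods disagree.

no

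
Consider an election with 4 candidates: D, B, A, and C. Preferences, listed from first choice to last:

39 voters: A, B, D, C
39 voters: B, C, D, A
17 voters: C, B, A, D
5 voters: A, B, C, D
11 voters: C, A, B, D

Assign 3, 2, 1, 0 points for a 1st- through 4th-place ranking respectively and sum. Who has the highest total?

D: 39·1 + 39·1 + 17·0 + 5·0 + 11·0 = 78
B: 39·2 + 39·3 + 17·2 + 5·2 + 11·1 = 250
A: 39·3 + 39·0 + 17·1 + 5·3 + 11·2 = 171
C: 39·0 + 39·2 + 17·3 + 5·1 + 11·3 = 167
B has the highest Borda score (250).

B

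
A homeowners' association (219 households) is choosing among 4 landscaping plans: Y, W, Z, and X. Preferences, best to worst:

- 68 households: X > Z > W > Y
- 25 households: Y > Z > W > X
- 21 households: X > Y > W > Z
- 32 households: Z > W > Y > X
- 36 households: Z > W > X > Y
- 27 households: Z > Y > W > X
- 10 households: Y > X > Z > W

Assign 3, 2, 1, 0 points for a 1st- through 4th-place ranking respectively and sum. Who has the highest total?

Z

Y: 68·0 + 25·3 + 21·2 + 32·1 + 36·0 + 27·2 + 10·3 = 233
W: 68·1 + 25·1 + 21·1 + 32·2 + 36·2 + 27·1 + 10·0 = 277
Z: 68·2 + 25·2 + 21·0 + 32·3 + 36·3 + 27·3 + 10·1 = 481
X: 68·3 + 25·0 + 21·3 + 32·0 + 36·1 + 27·0 + 10·2 = 323
Z has the highest Borda score (481).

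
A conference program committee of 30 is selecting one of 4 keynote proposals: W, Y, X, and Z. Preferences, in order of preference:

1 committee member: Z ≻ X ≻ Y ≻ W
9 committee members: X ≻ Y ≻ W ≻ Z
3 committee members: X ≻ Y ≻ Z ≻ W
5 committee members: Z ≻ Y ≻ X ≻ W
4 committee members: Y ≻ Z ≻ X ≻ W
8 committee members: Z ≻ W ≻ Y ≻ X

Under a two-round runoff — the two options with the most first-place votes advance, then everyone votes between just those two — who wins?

Round 1 first-place votes: W 0, Y 4, X 12, Z 14.
Z and X advance.
Runoff: Z is preferred to X by 18 voters; X by 12.
Z wins the runoff.

Z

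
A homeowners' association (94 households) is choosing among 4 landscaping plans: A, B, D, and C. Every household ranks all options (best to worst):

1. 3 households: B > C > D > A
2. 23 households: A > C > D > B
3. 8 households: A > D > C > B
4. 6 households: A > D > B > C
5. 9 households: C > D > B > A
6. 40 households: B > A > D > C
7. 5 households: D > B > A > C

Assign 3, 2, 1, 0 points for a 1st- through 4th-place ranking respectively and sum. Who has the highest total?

A

A: 3·0 + 23·3 + 8·3 + 6·3 + 9·0 + 40·2 + 5·1 = 196
B: 3·3 + 23·0 + 8·0 + 6·1 + 9·1 + 40·3 + 5·2 = 154
D: 3·1 + 23·1 + 8·2 + 6·2 + 9·2 + 40·1 + 5·3 = 127
C: 3·2 + 23·2 + 8·1 + 6·0 + 9·3 + 40·0 + 5·0 = 87
A has the highest Borda score (196).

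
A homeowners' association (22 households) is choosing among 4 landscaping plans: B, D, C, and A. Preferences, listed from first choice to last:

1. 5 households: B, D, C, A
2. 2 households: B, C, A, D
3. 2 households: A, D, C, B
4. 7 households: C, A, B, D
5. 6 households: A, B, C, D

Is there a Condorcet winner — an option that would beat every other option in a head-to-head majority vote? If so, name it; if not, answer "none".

Checking pairwise contests:
A beats B 15–7.
B beats D 20–2.
B beats C 13–9.
C beats A 14–8.
Every option loses at least one head-to-head, so there is no Condorcet winner.

none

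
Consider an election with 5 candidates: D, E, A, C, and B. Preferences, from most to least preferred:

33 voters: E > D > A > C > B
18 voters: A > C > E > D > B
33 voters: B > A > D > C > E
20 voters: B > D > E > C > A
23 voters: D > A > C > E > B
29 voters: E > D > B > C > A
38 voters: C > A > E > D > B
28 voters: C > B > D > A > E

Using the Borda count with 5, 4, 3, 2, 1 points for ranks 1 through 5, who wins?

D

D: 33·4 + 18·2 + 33·3 + 20·4 + 23·5 + 29·4 + 38·2 + 28·3 = 738
E: 33·5 + 18·3 + 33·1 + 20·3 + 23·2 + 29·5 + 38·3 + 28·1 = 645
A: 33·3 + 18·5 + 33·4 + 20·1 + 23·4 + 29·1 + 38·4 + 28·2 = 670
C: 33·2 + 18·4 + 33·2 + 20·2 + 23·3 + 29·2 + 38·5 + 28·5 = 701
B: 33·1 + 18·1 + 33·5 + 20·5 + 23·1 + 29·3 + 38·1 + 28·4 = 576
D has the highest Borda score (738).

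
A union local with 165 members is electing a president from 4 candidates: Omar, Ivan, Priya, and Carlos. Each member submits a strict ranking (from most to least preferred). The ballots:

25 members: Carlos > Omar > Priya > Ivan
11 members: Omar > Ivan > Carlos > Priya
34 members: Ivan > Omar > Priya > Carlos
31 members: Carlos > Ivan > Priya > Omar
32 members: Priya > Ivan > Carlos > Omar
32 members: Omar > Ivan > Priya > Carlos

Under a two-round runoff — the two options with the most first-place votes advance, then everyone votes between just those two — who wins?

Round 1 first-place votes: Omar 43, Ivan 34, Priya 32, Carlos 56.
Carlos and Omar advance.
Runoff: Carlos is preferred to Omar by 88 voters; Omar by 77.
Carlos wins the runoff.

Carlos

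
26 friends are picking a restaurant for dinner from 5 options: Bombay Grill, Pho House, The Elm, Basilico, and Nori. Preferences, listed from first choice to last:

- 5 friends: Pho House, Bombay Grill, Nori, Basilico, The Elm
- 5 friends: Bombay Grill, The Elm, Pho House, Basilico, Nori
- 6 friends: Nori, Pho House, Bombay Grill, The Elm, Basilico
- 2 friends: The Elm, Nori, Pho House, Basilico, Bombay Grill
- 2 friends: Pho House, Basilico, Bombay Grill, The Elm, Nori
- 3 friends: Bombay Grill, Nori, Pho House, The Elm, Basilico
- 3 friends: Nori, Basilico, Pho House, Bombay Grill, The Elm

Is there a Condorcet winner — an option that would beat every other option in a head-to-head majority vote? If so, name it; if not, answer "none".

none

Checking pairwise contests:
Pho House beats Bombay Grill 18–8.
Nori beats Pho House 14–12.
Bombay Grill beats The Elm 24–2.
Bombay Grill beats Basilico 19–7.
Bombay Grill beats Nori 15–11.
Every option loses at least one head-to-head, so there is no Condorcet winner.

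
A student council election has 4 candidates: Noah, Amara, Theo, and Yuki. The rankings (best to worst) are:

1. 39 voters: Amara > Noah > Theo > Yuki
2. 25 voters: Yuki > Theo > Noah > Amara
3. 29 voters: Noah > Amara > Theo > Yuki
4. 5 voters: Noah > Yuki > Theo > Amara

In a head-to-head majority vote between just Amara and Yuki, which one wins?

Amara

Voters preferring Amara to Yuki: 68; preferring Yuki to Amara: 30.
Amara wins the head-to-head.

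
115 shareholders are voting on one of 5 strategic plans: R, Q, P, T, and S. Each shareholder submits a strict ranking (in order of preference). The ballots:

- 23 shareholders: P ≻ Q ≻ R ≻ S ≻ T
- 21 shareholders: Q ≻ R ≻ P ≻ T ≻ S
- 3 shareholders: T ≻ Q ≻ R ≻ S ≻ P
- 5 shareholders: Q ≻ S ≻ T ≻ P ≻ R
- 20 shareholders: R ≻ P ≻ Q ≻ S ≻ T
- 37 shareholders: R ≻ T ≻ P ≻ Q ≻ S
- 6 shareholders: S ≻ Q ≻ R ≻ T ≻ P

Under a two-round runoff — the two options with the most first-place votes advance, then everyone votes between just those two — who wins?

Q

Round 1 first-place votes: R 57, Q 26, P 23, T 3, S 6.
R and Q advance.
Runoff: R is preferred to Q by 57 voters; Q by 58.
Q wins the runoff.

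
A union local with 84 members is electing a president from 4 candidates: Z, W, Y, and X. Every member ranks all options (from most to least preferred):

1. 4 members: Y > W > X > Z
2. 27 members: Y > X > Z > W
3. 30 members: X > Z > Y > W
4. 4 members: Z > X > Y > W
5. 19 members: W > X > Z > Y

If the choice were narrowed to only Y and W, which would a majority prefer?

Y

Voters preferring Y to W: 65; preferring W to Y: 19.
Y wins the head-to-head.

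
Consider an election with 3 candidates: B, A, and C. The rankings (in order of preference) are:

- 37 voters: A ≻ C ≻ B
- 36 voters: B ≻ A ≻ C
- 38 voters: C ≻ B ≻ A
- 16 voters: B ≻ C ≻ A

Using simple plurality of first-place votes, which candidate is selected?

First-place votes: B 52, A 37, C 38.
B has the most first-place votes.

B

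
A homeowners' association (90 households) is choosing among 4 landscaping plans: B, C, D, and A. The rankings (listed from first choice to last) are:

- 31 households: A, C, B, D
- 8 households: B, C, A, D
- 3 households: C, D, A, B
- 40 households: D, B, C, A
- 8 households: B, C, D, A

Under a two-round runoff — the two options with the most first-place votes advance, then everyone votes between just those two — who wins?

Round 1 first-place votes: B 16, C 3, D 40, A 31.
D and A advance.
Runoff: D is preferred to A by 51 voters; A by 39.
D wins the runoff.

D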